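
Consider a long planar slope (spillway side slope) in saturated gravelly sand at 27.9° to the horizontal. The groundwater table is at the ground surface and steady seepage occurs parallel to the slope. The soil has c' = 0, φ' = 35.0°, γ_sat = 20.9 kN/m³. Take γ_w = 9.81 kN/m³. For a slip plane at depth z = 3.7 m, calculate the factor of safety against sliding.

With seepage parallel to the slope and the water table at the surface, the effective normal stress on the slip plane uses the buoyant unit weight γ' = γ_sat − γ_w while the driving shear stress uses γ_sat:
FS = [c' + γ' z cos²β tanφ'] / [γ_sat z sinβ cosβ]
(For c' = 0 this reduces to FS = (γ'/γ_sat)·tanφ'/tanβ.)
γ' = 20.9 − 9.81 = 11.09 kN/m³
Numerator = 0.0 + 11.09·3.7·cos²27.9°·tan35.0° = 0.0 + 11.09·3.7·0.7810·0.7002 = 22.441 kPa
Denominator = 20.9·3.7·sin27.9°·cos27.9° = 20.9·3.7·0.4679·0.8838 = 31.979 kPa
FS = 22.441 / 31.979 = 0.702

FS = 0.70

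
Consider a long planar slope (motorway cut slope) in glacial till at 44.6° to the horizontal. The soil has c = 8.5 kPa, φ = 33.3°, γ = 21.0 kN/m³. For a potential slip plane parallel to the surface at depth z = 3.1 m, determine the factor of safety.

FS = 0.93

For an infinite slope with a slip plane parallel to the surface (no pore pressure): FS = [c + γz cos²β tanφ] / [γz sinβ cosβ].
γz = 21.0·3.1 = 65.10 kN/m²
Numerator = 8.5 + 65.10·cos²44.6°·tan33.3° = 8.5 + 65.10·0.5070·0.6569 = 30.180 kPa
Denominator = 65.10·sin44.6°·cos44.6° = 65.10·0.7022·0.7120 = 32.547 kPa
FS = 30.180 / 32.547 = 0.927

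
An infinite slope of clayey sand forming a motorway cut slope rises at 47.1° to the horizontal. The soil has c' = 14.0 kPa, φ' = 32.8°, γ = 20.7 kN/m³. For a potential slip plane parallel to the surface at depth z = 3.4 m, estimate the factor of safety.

FS = 1.00

For an infinite slope with a slip plane parallel to the surface (no pore pressure): FS = [c' + γz cos²β tanφ'] / [γz sinβ cosβ].
γz = 20.7·3.4 = 70.38 kN/m²
Numerator = 14.0 + 70.38·cos²47.1°·tan32.8° = 14.0 + 70.38·0.4634·0.6445 = 35.017 kPa
Denominator = 70.38·sin47.1°·cos47.1° = 70.38·0.7325·0.6807 = 35.095 kPa
FS = 35.017 / 35.095 = 0.998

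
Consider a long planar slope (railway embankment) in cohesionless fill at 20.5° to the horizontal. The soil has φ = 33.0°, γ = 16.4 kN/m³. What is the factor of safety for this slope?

FS = 1.74

For a dry cohesionless infinite slope the factor of safety is FS = tanφ / tanβ.
FS = tan33.0° / tan20.5° = 0.6494 / 0.3739 = 1.737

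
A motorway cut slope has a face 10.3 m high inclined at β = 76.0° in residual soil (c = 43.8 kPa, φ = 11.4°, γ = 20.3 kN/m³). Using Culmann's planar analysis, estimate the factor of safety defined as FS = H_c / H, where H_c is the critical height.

FS = 1.40

H_c = (4c/γ) · sinβ cosφ / [1 − cos(β − φ)]
    = (4·43.8/20.3) · sin76.0°·cos11.4° / [1 − cos64.6°]
    = 8.631 · 0.9512 / 0.5711 = 14.37 m
FS = H_c / H = 14.37 / 10.3 = 1.396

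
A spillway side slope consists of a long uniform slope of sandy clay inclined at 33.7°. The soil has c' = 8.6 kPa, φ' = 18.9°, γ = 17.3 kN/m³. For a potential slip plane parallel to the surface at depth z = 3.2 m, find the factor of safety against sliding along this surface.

FS = 0.85

For an infinite slope with a slip plane parallel to the surface (no pore pressure): FS = [c' + γz cos²β tanφ'] / [γz sinβ cosβ].
γz = 17.3·3.2 = 55.36 kN/m²
Numerator = 8.6 + 55.36·cos²33.7°·tan18.9° = 8.6 + 55.36·0.6921·0.3424 = 21.719 kPa
Denominator = 55.36·sin33.7°·cos33.7° = 55.36·0.5548·0.8320 = 25.554 kPa
FS = 21.719 / 25.554 = 0.850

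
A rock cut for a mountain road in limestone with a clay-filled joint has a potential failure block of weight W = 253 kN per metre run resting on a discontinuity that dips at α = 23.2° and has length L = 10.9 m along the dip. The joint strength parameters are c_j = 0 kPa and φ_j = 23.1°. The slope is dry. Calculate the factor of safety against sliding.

FS = 1.00

Resolving the block weight along and normal to the plane and applying the Mohr–Coulomb strength on the joint:
N' = W cosα = 253·cos23.2° = 232.5 kN/m
Driving force T = W sinα = 253·sin23.2° = 99.7 kN/m
Resisting force R = c_j·L + N'·tanφ_j = 0·10.9 + 232.5·tan23.1° = 0.0 + 99.2 = 99.2 kN/m
FS = R / T = 99.2 / 99.7 = 0.995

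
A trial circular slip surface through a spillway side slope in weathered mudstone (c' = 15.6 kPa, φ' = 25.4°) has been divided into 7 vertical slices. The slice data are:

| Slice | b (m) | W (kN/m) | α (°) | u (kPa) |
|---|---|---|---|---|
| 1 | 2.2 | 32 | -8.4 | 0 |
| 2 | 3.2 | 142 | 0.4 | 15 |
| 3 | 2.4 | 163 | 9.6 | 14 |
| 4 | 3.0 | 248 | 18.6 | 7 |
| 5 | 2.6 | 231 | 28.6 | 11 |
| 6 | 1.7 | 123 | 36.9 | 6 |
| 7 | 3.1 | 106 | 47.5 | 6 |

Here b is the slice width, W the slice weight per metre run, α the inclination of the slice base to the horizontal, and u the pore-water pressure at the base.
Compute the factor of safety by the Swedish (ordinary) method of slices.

FS = 1.88

Ordinary method of slices: FS = Σ[c'·Δl_i + (W_i cosα_i − u_i·Δl_i)·tanφ'] / Σ W_i sinα_i, with Δl_i = b_i / cosα_i.
Slice 1: Δl = 2.2/cos(-8.4°) = 2.224 m; N'_1 = 32·cos(-8.4°) − 0·2.224 = 31.7; c'Δl = 34.69; W sinα = -4.7
Slice 2: Δl = 3.2/cos0.4° = 3.200 m; N'_2 = 142·cos0.4° − 15·3.200 = 94.0; c'Δl = 49.92; W sinα = 1.0
Slice 3: Δl = 2.4/cos9.6° = 2.434 m; N'_3 = 163·cos9.6° − 14·2.434 = 126.6; c'Δl = 37.97; W sinα = 27.2
Slice 4: Δl = 3.0/cos18.6° = 3.165 m; N'_4 = 248·cos18.6° − 7·3.165 = 212.9; c'Δl = 49.38; W sinα = 79.1
Slice 5: Δl = 2.6/cos28.6° = 2.961 m; N'_5 = 231·cos28.6° − 11·2.961 = 170.2; c'Δl = 46.20; W sinα = 110.6
Slice 6: Δl = 1.7/cos36.9° = 2.126 m; N'_6 = 123·cos36.9° − 6·2.126 = 85.6; c'Δl = 33.16; W sinα = 73.9
Slice 7: Δl = 3.1/cos47.5° = 4.589 m; N'_7 = 106·cos47.5° − 6·4.589 = 44.1; c'Δl = 71.58; W sinα = 78.2
Σc'Δl = 322.9 kN/m; ΣN' = 765.1 kN/m; ΣW sinα = 365.2 kN/m
Resisting = 322.9 + 765.1·tan25.4° = 322.9 + 363.3 = 686.2 kN/m
FS = 686.2 / 365.2 = 1.879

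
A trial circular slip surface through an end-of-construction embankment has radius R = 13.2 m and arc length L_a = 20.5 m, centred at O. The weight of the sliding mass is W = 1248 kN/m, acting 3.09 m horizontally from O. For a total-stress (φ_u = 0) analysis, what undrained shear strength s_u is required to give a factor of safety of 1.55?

FS = s_u·L_a·R / (W·d), so s_u = FS·W·d / (L_a·R).
s_u = 1.55·1248·3.09 / (20.50·13.2) = 5977.3 / 270.60 = 22.09 kPa

s_u = 22.1 kPa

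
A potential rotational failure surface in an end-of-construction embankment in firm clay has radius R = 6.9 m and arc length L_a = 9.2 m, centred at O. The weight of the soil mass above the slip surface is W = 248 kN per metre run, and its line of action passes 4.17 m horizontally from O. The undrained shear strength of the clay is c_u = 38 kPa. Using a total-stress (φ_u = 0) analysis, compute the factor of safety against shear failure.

FS = 2.33

Taking moments about the centre O, the resisting moment is provided by the undrained shear strength acting along the arc:
M_R = c_u·L_a·R = 38·9.20·6.9 = 2412.2 kN·m/m
M_D = W·d = 248·4.17 = 1034.2 kN·m/m
FS = M_R / M_D = 2412.2 / 1034.2 = 2.333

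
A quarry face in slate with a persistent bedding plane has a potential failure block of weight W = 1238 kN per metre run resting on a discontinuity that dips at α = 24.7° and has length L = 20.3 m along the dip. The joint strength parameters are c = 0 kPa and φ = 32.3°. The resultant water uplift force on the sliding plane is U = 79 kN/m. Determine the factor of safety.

FS = 1.28

Resolving the block weight along and normal to the plane and applying the Mohr–Coulomb strength on the joint:
N' = W cosα − U = 1238·cos24.7° − 79 = 1045.7 kN/m
Driving force T = W sinα = 1238·sin24.7° = 517.3 kN/m
Resisting force R = c·L + N'·tanφ = 0·20.3 + 1045.7·tan32.3° = 0.0 + 661.1 = 661.1 kN/m
FS = R / T = 661.1 / 517.3 = 1.278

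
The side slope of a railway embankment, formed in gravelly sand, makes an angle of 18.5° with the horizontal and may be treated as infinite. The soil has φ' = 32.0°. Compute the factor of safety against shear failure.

For a dry cohesionless infinite slope the factor of safety is FS = tanφ' / tanβ.
FS = tan32.0° / tan18.5° = 0.6249 / 0.3346 = 1.868

FS = 1.87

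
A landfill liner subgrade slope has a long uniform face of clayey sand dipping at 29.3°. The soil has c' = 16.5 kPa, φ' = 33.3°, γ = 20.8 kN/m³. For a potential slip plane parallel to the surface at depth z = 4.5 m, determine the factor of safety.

FS = 1.58

For an infinite slope with a slip plane parallel to the surface (no pore pressure): FS = [c' + γz cos²β tanφ'] / [γz sinβ cosβ].
γz = 20.8·4.5 = 93.60 kN/m²
Numerator = 16.5 + 93.60·cos²29.3°·tan33.3° = 16.5 + 93.60·0.7605·0.6569 = 63.259 kPa
Denominator = 93.60·sin29.3°·cos29.3° = 93.60·0.4894·0.8721 = 39.946 kPa
FS = 63.259 / 39.946 = 1.584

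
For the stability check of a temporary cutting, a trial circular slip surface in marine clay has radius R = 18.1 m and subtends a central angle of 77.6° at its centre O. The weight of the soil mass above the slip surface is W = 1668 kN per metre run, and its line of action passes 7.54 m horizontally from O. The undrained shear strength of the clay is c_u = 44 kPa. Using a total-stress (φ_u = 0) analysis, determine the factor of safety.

FS = 1.55

Taking moments about the centre O, the resisting moment is provided by the undrained shear strength acting along the arc:
Arc length L_a = R·θ = 18.1·(77.6°·π/180) = 18.1·1.3544 = 24.51 m
M_R = c_u·L_a·R = 44·24.51·18.1 = 19523.1 kN·m/m
M_D = W·d = 1668·7.54 = 12576.7 kN·m/m
FS = M_R / M_D = 19523.1 / 12576.7 = 1.552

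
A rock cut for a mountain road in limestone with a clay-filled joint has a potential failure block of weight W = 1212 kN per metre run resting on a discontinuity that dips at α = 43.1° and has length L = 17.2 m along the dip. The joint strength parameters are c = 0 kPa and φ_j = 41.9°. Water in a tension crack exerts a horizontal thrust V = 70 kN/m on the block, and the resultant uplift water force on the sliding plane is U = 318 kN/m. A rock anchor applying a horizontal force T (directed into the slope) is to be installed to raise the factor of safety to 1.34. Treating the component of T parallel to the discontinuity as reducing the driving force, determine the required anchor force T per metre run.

T = 448 kN/m

Resolving forces along and normal to the sliding plane, with the horizontal anchor force T adding T·sinα to the effective normal force and T·cosα acting up the plane against the driving force:
FS = [cL + (W cosα − U − V sinα + T sinα) tanφ_j] / [W sinα + V cosα − T cosα]
Without the anchor: N' = 519.1 kN/m, driving T_d = 879.2 kN/m, resisting R = 0·17.2 + 519.1·tan41.9° = 465.8 kN/m, FS = 0.53.
Setting FS = 1.34 and solving for T:
1.34·(879.2 − T cos43.1°) = 465.8 + T sin43.1°·tan41.9°
T·(sin43.1°·tan41.9° + 1.34·cos43.1°) = 1.34·879.2 − 465.8
T·(0.6833·0.8972 + 1.34·0.7302) = 1178.2 − 465.8 = 712.4
T·1.5915 = 712.4
T = 447.6 kN/m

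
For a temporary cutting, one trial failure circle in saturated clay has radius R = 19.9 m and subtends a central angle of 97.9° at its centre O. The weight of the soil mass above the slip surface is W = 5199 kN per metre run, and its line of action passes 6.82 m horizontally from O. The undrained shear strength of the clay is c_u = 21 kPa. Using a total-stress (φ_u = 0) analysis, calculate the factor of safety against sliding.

FS = 0.40

Taking moments about the centre O, the resisting moment is provided by the undrained shear strength acting along the arc:
Arc length L_a = R·θ = 19.9·(97.9°·π/180) = 19.9·1.7087 = 34.00 m
M_R = c_u·L_a·R = 21·34.00·19.9 = 14209.7 kN·m/m
M_D = W·d = 5199·6.82 = 35457.2 kN·m/m
FS = M_R / M_D = 14209.7 / 35457.2 = 0.401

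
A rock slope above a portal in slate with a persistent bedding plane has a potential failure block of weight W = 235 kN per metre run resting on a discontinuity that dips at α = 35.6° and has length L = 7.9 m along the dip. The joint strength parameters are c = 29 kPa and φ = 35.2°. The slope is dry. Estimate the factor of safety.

FS = 2.66

Resolving the block weight along and normal to the plane and applying the Mohr–Coulomb strength on the joint:
N' = W cosα = 235·cos35.6° = 191.1 kN/m
Driving force T = W sinα = 235·sin35.6° = 136.8 kN/m
Resisting force R = c·L + N'·tanφ = 29·7.9 + 191.1·tan35.2° = 229.1 + 134.8 = 363.9 kN/m
FS = R / T = 363.9 / 136.8 = 2.660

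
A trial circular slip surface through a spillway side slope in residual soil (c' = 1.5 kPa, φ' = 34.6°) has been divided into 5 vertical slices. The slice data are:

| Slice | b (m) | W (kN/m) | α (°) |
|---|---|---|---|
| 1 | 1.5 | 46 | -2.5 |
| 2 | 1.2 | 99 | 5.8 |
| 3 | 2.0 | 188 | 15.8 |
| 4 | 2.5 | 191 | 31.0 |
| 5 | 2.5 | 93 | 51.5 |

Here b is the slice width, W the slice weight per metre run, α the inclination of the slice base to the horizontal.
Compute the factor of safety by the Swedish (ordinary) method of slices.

Ordinary method of slices: FS = Σ[c'·Δl_i + (W_i cosα_i)·tanφ'] / Σ W_i sinα_i, with Δl_i = b_i / cosα_i.
Slice 1: Δl = 1.5/cos(-2.5°) = 1.501 m; N'_1 = 46·cos(-2.5°) = 46.0; c'Δl = 2.25; W sinα = -2.0
Slice 2: Δl = 1.2/cos5.8° = 1.206 m; N'_2 = 99·cos5.8° = 98.5; c'Δl = 1.81; W sinα = 10.0
Slice 3: Δl = 2.0/cos15.8° = 2.079 m; N'_3 = 188·cos15.8° = 180.9; c'Δl = 3.12; W sinα = 51.2
Slice 4: Δl = 2.5/cos31.0° = 2.917 m; N'_4 = 191·cos31.0° = 163.7; c'Δl = 4.37; W sinα = 98.4
Slice 5: Δl = 2.5/cos51.5° = 4.016 m; N'_5 = 93·cos51.5° = 57.9; c'Δl = 6.02; W sinα = 72.8
Σc'Δl = 17.6 kN/m; ΣN' = 547.0 kN/m; ΣW sinα = 230.3 kN/m
Resisting = 17.6 + 547.0·tan34.6° = 17.6 + 377.3 = 394.9 kN/m
FS = 394.9 / 230.3 = 1.714

FS = 1.71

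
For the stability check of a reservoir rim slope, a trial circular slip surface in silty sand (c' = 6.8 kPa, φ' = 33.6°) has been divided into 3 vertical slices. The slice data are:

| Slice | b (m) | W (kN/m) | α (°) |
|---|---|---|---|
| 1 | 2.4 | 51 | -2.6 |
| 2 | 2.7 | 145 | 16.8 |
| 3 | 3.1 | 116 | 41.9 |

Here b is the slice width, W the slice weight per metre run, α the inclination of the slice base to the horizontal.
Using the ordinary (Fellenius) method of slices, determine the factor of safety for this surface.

FS = 2.11

Ordinary method of slices: FS = Σ[c'·Δl_i + (W_i cosα_i)·tanφ'] / Σ W_i sinα_i, with Δl_i = b_i / cosα_i.
Slice 1: Δl = 2.4/cos(-2.6°) = 2.402 m; N'_1 = 51·cos(-2.6°) = 50.9; c'Δl = 16.34; W sinα = -2.3
Slice 2: Δl = 2.7/cos16.8° = 2.820 m; N'_2 = 145·cos16.8° = 138.8; c'Δl = 19.18; W sinα = 41.9
Slice 3: Δl = 3.1/cos41.9° = 4.165 m; N'_3 = 116·cos41.9° = 86.3; c'Δl = 28.32; W sinα = 77.5
Σc'Δl = 63.8 kN/m; ΣN' = 276.1 kN/m; ΣW sinα = 117.1 kN/m
Resisting = 63.8 + 276.1·tan33.6° = 63.8 + 183.4 = 247.3 kN/m
FS = 247.3 / 117.1 = 2.112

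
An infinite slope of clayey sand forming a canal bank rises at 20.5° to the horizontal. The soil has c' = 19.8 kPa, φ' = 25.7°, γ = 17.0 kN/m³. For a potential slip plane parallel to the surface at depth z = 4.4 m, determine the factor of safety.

For an infinite slope with a slip plane parallel to the surface (no pore pressure): FS = [c' + γz cos²β tanφ'] / [γz sinβ cosβ].
γz = 17.0·4.4 = 74.80 kN/m²
Numerator = 19.8 + 74.80·cos²20.5°·tan25.7° = 19.8 + 74.80·0.8774·0.4813 = 51.384 kPa
Denominator = 74.80·sin20.5°·cos20.5° = 74.80·0.3502·0.9367 = 24.537 kPa
FS = 51.384 / 24.537 = 2.094

FS = 2.09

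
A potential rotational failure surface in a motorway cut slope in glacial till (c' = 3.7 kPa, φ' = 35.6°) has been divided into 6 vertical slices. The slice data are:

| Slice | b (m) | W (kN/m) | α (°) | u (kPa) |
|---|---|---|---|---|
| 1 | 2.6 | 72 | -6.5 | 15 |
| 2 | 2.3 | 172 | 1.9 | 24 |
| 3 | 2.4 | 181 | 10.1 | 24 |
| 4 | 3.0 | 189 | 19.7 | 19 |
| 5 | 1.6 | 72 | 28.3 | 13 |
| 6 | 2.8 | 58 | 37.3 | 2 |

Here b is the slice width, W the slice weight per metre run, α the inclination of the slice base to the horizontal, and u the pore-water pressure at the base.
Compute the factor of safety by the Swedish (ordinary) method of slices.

Ordinary method of slices: FS = Σ[c'·Δl_i + (W_i cosα_i − u_i·Δl_i)·tanφ'] / Σ W_i sinα_i, with Δl_i = b_i / cosα_i.
Slice 1: Δl = 2.6/cos(-6.5°) = 2.617 m; N'_1 = 72·cos(-6.5°) − 15·2.617 = 32.3; c'Δl = 9.68; W sinα = -8.2
Slice 2: Δl = 2.3/cos1.9° = 2.301 m; N'_2 = 172·cos1.9° − 24·2.301 = 116.7; c'Δl = 8.51; W sinα = 5.7
Slice 3: Δl = 2.4/cos10.1° = 2.438 m; N'_3 = 181·cos10.1° − 24·2.438 = 119.7; c'Δl = 9.02; W sinα = 31.7
Slice 4: Δl = 3.0/cos19.7° = 3.187 m; N'_4 = 189·cos19.7° − 19·3.187 = 117.4; c'Δl = 11.79; W sinα = 63.7
Slice 5: Δl = 1.6/cos28.3° = 1.817 m; N'_5 = 72·cos28.3° − 13·1.817 = 39.8; c'Δl = 6.72; W sinα = 34.1
Slice 6: Δl = 2.8/cos37.3° = 3.520 m; N'_6 = 58·cos37.3° − 2·3.520 = 39.1; c'Δl = 13.02; W sinα = 35.1
Σc'Δl = 58.8 kN/m; ΣN' = 464.9 kN/m; ΣW sinα = 162.3 kN/m
Resisting = 58.8 + 464.9·tan35.6° = 58.8 + 332.8 = 391.6 kN/m
FS = 391.6 / 162.3 = 2.413

FS = 2.41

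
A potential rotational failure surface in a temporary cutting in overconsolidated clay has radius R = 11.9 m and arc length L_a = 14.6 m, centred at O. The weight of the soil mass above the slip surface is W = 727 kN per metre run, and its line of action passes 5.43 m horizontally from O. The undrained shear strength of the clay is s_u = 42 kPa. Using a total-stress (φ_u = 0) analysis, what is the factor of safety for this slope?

Taking moments about the centre O, the resisting moment is provided by the undrained shear strength acting along the arc:
M_R = s_u·L_a·R = 42·14.60·11.9 = 7297.1 kN·m/m
M_D = W·d = 727·5.43 = 3947.6 kN·m/m
FS = M_R / M_D = 7297.1 / 3947.6 = 1.848

FS = 1.85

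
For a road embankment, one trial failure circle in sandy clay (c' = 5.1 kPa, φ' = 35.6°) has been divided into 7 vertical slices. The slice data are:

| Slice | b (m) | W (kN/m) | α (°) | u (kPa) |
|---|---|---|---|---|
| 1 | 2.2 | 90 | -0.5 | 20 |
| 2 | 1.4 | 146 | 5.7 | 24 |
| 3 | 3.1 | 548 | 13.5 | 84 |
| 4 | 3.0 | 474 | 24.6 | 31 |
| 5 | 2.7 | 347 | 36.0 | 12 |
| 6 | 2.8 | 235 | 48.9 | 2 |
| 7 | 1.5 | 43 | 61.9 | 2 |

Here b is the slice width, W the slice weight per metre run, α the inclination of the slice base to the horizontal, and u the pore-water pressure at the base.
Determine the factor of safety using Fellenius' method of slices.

Ordinary method of slices: FS = Σ[c'·Δl_i + (W_i cosα_i − u_i·Δl_i)·tanφ'] / Σ W_i sinα_i, with Δl_i = b_i / cosα_i.
Slice 1: Δl = 2.2/cos(-0.5°) = 2.200 m; N'_1 = 90·cos(-0.5°) − 20·2.200 = 46.0; c'Δl = 11.22; W sinα = -0.8
Slice 2: Δl = 1.4/cos5.7° = 1.407 m; N'_2 = 146·cos5.7° − 24·1.407 = 111.5; c'Δl = 7.18; W sinα = 14.5
Slice 3: Δl = 3.1/cos13.5° = 3.188 m; N'_3 = 548·cos13.5° − 84·3.188 = 265.1; c'Δl = 16.26; W sinα = 127.9
Slice 4: Δl = 3.0/cos24.6° = 3.299 m; N'_4 = 474·cos24.6° − 31·3.299 = 328.7; c'Δl = 16.83; W sinα = 197.3
Slice 5: Δl = 2.7/cos36.0° = 3.337 m; N'_5 = 347·cos36.0° − 12·3.337 = 240.7; c'Δl = 17.02; W sinα = 204.0
Slice 6: Δl = 2.8/cos48.9° = 4.259 m; N'_6 = 235·cos48.9° − 2·4.259 = 146.0; c'Δl = 21.72; W sinα = 177.1
Slice 7: Δl = 1.5/cos61.9° = 3.185 m; N'_7 = 43·cos61.9° − 2·3.185 = 13.9; c'Δl = 16.24; W sinα = 37.9
Σc'Δl = 106.5 kN/m; ΣN' = 1151.8 kN/m; ΣW sinα = 757.9 kN/m
Resisting = 106.5 + 1151.8·tan35.6° = 106.5 + 824.6 = 931.1 kN/m
FS = 931.1 / 757.9 = 1.228

FS = 1.23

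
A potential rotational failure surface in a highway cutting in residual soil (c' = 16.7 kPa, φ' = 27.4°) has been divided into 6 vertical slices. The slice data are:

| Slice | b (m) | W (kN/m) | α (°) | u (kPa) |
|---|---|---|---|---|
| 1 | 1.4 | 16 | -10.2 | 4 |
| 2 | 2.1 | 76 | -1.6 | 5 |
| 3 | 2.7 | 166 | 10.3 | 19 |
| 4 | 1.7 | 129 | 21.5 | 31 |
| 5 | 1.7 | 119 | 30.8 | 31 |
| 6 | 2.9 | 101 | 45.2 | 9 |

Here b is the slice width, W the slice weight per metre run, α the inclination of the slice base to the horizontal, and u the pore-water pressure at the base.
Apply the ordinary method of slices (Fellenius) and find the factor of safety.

FS = 1.98

Ordinary method of slices: FS = Σ[c'·Δl_i + (W_i cosα_i − u_i·Δl_i)·tanφ'] / Σ W_i sinα_i, with Δl_i = b_i / cosα_i.
Slice 1: Δl = 1.4/cos(-10.2°) = 1.422 m; N'_1 = 16·cos(-10.2°) − 4·1.422 = 10.1; c'Δl = 23.76; W sinα = -2.8
Slice 2: Δl = 2.1/cos(-1.6°) = 2.101 m; N'_2 = 76·cos(-1.6°) − 5·2.101 = 65.5; c'Δl = 35.08; W sinα = -2.1
Slice 3: Δl = 2.7/cos10.3° = 2.744 m; N'_3 = 166·cos10.3° − 19·2.744 = 111.2; c'Δl = 45.83; W sinα = 29.7
Slice 4: Δl = 1.7/cos21.5° = 1.827 m; N'_4 = 129·cos21.5° − 31·1.827 = 63.4; c'Δl = 30.51; W sinα = 47.3
Slice 5: Δl = 1.7/cos30.8° = 1.979 m; N'_5 = 119·cos30.8° − 31·1.979 = 40.9; c'Δl = 33.05; W sinα = 60.9
Slice 6: Δl = 2.9/cos45.2° = 4.116 m; N'_6 = 101·cos45.2° − 9·4.116 = 34.1; c'Δl = 68.73; W sinα = 71.7
Σc'Δl = 237.0 kN/m; ΣN' = 325.1 kN/m; ΣW sinα = 204.6 kN/m
Resisting = 237.0 + 325.1·tan27.4° = 237.0 + 168.5 = 405.5 kN/m
FS = 405.5 / 204.6 = 1.982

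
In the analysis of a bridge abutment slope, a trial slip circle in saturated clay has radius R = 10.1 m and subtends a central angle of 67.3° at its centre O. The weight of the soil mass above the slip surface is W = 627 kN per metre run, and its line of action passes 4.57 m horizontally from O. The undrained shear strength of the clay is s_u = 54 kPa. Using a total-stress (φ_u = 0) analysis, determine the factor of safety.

Taking moments about the centre O, the resisting moment is provided by the undrained shear strength acting along the arc:
Arc length L_a = R·θ = 10.1·(67.3°·π/180) = 10.1·1.1746 = 11.86 m
M_R = s_u·L_a·R = 54·11.86·10.1 = 6470.4 kN·m/m
M_D = W·d = 627·4.57 = 2865.4 kN·m/m
FS = M_R / M_D = 6470.4 / 2865.4 = 2.258

FS = 2.26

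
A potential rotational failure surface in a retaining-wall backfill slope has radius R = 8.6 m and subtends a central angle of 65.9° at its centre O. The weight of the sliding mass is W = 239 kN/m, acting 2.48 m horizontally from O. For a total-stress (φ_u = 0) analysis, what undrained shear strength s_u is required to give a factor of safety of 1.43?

FS = s_u·L_a·R / (W·d), so s_u = FS·W·d / (L_a·R).
Arc length L_a = R·θ = 8.6·(65.9°·π/180) = 8.6·1.1502 = 9.89 m
s_u = 1.43·239·2.48 / (9.89·8.6) = 847.6 / 85.07 = 9.96 kPa

s_u = 10.0 kPa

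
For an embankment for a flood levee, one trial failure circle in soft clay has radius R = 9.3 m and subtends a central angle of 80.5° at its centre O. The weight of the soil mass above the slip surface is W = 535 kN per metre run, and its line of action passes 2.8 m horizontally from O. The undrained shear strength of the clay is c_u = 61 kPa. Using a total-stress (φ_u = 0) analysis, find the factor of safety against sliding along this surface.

Taking moments about the centre O, the resisting moment is provided by the undrained shear strength acting along the arc:
Arc length L_a = R·θ = 9.3·(80.5°·π/180) = 9.3·1.4050 = 13.07 m
M_R = c_u·L_a·R = 61·13.07·9.3 = 7412.6 kN·m/m
M_D = W·d = 535·2.8 = 1498.0 kN·m/m
FS = M_R / M_D = 7412.6 / 1498.0 = 4.948

FS = 4.95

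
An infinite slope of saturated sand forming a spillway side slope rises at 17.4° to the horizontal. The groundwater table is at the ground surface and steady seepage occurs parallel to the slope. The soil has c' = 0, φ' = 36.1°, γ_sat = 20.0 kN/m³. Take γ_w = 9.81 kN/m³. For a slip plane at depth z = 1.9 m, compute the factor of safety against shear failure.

With seepage parallel to the slope and the water table at the surface, the effective normal stress on the slip plane uses the buoyant unit weight γ' = γ_sat − γ_w while the driving shear stress uses γ_sat:
FS = [c' + γ' z cos²β tanφ'] / [γ_sat z sinβ cosβ]
(For c' = 0 this reduces to FS = (γ'/γ_sat)·tanφ'/tanβ.)
γ' = 20.0 − 9.81 = 10.19 kN/m³
Numerator = 0.0 + 10.19·1.9·cos²17.4°·tan36.1° = 0.0 + 10.19·1.9·0.9106·0.7292 = 12.856 kPa
Denominator = 20.0·1.9·sin17.4°·cos17.4° = 20.0·1.9·0.2990·0.9542 = 10.844 kPa
FS = 12.856 / 10.844 = 1.186

FS = 1.19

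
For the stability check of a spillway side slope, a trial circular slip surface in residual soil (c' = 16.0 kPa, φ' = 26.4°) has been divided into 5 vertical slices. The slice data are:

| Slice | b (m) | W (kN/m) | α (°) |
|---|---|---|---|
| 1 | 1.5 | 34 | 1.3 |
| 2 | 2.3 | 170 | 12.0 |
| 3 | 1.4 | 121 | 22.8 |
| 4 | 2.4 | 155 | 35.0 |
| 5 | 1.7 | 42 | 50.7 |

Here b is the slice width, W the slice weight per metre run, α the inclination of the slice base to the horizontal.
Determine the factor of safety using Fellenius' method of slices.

Ordinary method of slices: FS = Σ[c'·Δl_i + (W_i cosα_i)·tanφ'] / Σ W_i sinα_i, with Δl_i = b_i / cosα_i.
Slice 1: Δl = 1.5/cos1.3° = 1.500 m; N'_1 = 34·cos1.3° = 34.0; c'Δl = 24.01; W sinα = 0.8
Slice 2: Δl = 2.3/cos12.0° = 2.351 m; N'_2 = 170·cos12.0° = 166.3; c'Δl = 37.62; W sinα = 35.3
Slice 3: Δl = 1.4/cos22.8° = 1.519 m; N'_3 = 121·cos22.8° = 111.5; c'Δl = 24.30; W sinα = 46.9
Slice 4: Δl = 2.4/cos35.0° = 2.930 m; N'_4 = 155·cos35.0° = 127.0; c'Δl = 46.88; W sinα = 88.9
Slice 5: Δl = 1.7/cos50.7° = 2.684 m; N'_5 = 42·cos50.7° = 26.6; c'Δl = 42.94; W sinα = 32.5
Σc'Δl = 175.7 kN/m; ΣN' = 465.4 kN/m; ΣW sinα = 204.4 kN/m
Resisting = 175.7 + 465.4·tan26.4° = 175.7 + 231.0 = 406.8 kN/m
FS = 406.8 / 204.4 = 1.990

FS = 1.99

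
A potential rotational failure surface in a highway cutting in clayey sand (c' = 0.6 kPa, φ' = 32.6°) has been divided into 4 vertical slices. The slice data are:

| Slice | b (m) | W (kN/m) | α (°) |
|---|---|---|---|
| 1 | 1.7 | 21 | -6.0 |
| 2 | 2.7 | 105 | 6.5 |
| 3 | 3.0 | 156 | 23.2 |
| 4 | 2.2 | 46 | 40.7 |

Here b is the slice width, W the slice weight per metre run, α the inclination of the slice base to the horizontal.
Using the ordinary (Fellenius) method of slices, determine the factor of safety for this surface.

Ordinary method of slices: FS = Σ[c'·Δl_i + (W_i cosα_i)·tanφ'] / Σ W_i sinα_i, with Δl_i = b_i / cosα_i.
Slice 1: Δl = 1.7/cos(-6.0°) = 1.709 m; N'_1 = 21·cos(-6.0°) = 20.9; c'Δl = 1.03; W sinα = -2.2
Slice 2: Δl = 2.7/cos6.5° = 2.717 m; N'_2 = 105·cos6.5° = 104.3; c'Δl = 1.63; W sinα = 11.9
Slice 3: Δl = 3.0/cos23.2° = 3.264 m; N'_3 = 156·cos23.2° = 143.4; c'Δl = 1.96; W sinα = 61.5
Slice 4: Δl = 2.2/cos40.7° = 2.902 m; N'_4 = 46·cos40.7° = 34.9; c'Δl = 1.74; W sinα = 30.0
Σc'Δl = 6.4 kN/m; ΣN' = 303.5 kN/m; ΣW sinα = 101.1 kN/m
Resisting = 6.4 + 303.5·tan32.6° = 6.4 + 194.1 = 200.4 kN/m
FS = 200.4 / 101.1 = 1.982

FS = 1.98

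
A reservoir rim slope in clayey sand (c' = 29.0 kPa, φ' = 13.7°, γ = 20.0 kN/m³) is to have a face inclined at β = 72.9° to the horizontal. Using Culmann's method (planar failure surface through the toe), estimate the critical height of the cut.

H_c = 11.04 m

Culmann's analysis gives the critical failure plane at α_cr = (β + φ')/2 = (72.9 + 13.7)/2 = 43.3°, and the critical height
H_c = (4c'/γ) · sinβ cosφ' / [1 − cos(β − φ')]
    = (4·29.0/20.0) · sin72.9°·cos13.7° / [1 − cos(59.2°)]
    = 5.800 · 0.9558·0.9715 / [1 − 0.5120]
    = 5.800 · 0.9286 / 0.4880
    = 11.04 m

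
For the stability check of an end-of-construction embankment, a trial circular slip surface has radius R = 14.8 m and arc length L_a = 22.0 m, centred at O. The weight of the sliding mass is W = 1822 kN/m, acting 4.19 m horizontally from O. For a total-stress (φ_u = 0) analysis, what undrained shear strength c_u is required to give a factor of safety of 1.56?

c_u = 36.6 kPa

FS = c_u·L_a·R / (W·d), so c_u = FS·W·d / (L_a·R).
c_u = 1.56·1822·4.19 / (22.00·14.8) = 11909.3 / 325.60 = 36.58 kPa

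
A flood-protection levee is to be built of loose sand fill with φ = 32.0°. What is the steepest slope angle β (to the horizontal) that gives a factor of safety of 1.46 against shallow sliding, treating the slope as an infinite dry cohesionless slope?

For an infinite dry cohesionless slope FS = tanφ/tanβ, so tanβ = tanφ / FS.
tanβ = tan32.0° / 1.46 = 0.6249 / 1.46 = 0.4280
β = arctan(0.4280) = 23.17°

β = 23.2°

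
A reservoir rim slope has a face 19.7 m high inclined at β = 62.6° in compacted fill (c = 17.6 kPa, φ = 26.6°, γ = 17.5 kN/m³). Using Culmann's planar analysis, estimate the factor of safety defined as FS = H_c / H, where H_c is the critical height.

H_c = (4c/γ) · sinβ cosφ / [1 − cos(β − φ)]
    = (4·17.6/17.5) · sin62.6°·cos26.6° / [1 − cos36.0°]
    = 4.023 · 0.7938 / 0.1910 = 16.72 m
FS = H_c / H = 16.72 / 19.7 = 0.849

FS = 0.85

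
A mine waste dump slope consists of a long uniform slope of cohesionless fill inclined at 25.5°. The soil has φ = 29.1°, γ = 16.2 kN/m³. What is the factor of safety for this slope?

For a dry cohesionless infinite slope the factor of safety is FS = tanφ / tanβ.
FS = tan29.1° / tan25.5° = 0.5566 / 0.4770 = 1.167

FS = 1.17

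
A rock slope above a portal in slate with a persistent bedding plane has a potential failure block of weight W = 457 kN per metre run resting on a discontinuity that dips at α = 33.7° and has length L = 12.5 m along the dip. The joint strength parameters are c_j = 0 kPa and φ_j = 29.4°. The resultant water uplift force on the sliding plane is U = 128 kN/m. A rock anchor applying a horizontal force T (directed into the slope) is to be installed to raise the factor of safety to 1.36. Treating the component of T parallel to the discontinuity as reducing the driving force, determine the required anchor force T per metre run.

T = 140 kN/m

Resolving forces along and normal to the sliding plane, with the horizontal anchor force T adding T·sinα to the effective normal force and T·cosα acting up the plane against the driving force:
FS = [c_jL + (W cosα − U + T sinα) tanφ_j] / [W sinα − T cosα]
Without the anchor: N' = 252.2 kN/m, driving T_d = 253.6 kN/m, resisting R = 0·12.5 + 252.2·tan29.4° = 142.1 kN/m, FS = 0.56.
Setting FS = 1.36 and solving for T:
1.36·(253.6 − T cos33.7°) = 142.1 + T sin33.7°·tan29.4°
T·(sin33.7°·tan29.4° + 1.36·cos33.7°) = 1.36·253.6 − 142.1
T·(0.5548·0.5635 + 1.36·0.8320) = 344.8 − 142.1 = 202.7
T·1.4441 = 202.7
T = 140.4 kN/m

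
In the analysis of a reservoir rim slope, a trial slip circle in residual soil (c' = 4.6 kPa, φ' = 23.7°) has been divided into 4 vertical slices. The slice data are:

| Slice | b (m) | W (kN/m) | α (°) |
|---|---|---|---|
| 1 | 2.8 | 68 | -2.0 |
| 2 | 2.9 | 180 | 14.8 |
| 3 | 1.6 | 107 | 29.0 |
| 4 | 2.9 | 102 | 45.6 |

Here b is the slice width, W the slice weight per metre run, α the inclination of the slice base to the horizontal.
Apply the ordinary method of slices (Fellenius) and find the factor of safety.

FS = 1.38

Ordinary method of slices: FS = Σ[c'·Δl_i + (W_i cosα_i)·tanφ'] / Σ W_i sinα_i, with Δl_i = b_i / cosα_i.
Slice 1: Δl = 2.8/cos(-2.0°) = 2.802 m; N'_1 = 68·cos(-2.0°) = 68.0; c'Δl = 12.89; W sinα = -2.4
Slice 2: Δl = 2.9/cos14.8° = 3.000 m; N'_2 = 180·cos14.8° = 174.0; c'Δl = 13.80; W sinα = 46.0
Slice 3: Δl = 1.6/cos29.0° = 1.829 m; N'_3 = 107·cos29.0° = 93.6; c'Δl = 8.42; W sinα = 51.9
Slice 4: Δl = 2.9/cos45.6° = 4.145 m; N'_4 = 102·cos45.6° = 71.4; c'Δl = 19.07; W sinα = 72.9
Σc'Δl = 54.2 kN/m; ΣN' = 406.9 kN/m; ΣW sinα = 168.4 kN/m
Resisting = 54.2 + 406.9·tan23.7° = 54.2 + 178.6 = 232.8 kN/m
FS = 232.8 / 168.4 = 1.383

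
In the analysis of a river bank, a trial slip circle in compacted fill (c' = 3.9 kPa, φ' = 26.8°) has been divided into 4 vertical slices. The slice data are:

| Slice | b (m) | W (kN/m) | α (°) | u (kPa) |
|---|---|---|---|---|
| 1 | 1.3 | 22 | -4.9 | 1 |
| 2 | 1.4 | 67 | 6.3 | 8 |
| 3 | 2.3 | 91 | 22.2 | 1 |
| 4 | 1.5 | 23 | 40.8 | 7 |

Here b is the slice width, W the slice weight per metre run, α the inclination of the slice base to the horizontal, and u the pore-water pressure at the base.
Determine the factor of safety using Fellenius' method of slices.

FS = 1.99

Ordinary method of slices: FS = Σ[c'·Δl_i + (W_i cosα_i − u_i·Δl_i)·tanφ'] / Σ W_i sinα_i, with Δl_i = b_i / cosα_i.
Slice 1: Δl = 1.3/cos(-4.9°) = 1.305 m; N'_1 = 22·cos(-4.9°) − 1·1.305 = 20.6; c'Δl = 5.09; W sinα = -1.9
Slice 2: Δl = 1.4/cos6.3° = 1.409 m; N'_2 = 67·cos6.3° − 8·1.409 = 55.3; c'Δl = 5.49; W sinα = 7.4
Slice 3: Δl = 2.3/cos22.2° = 2.484 m; N'_3 = 91·cos22.2° − 1·2.484 = 81.8; c'Δl = 9.69; W sinα = 34.4
Slice 4: Δl = 1.5/cos40.8° = 1.982 m; N'_4 = 23·cos40.8° − 7·1.982 = 3.5; c'Δl = 7.73; W sinα = 15.0
Σc'Δl = 28.0 kN/m; ΣN' = 161.3 kN/m; ΣW sinα = 54.9 kN/m
Resisting = 28.0 + 161.3·tan26.8° = 28.0 + 81.5 = 109.5 kN/m
FS = 109.5 / 54.9 = 1.994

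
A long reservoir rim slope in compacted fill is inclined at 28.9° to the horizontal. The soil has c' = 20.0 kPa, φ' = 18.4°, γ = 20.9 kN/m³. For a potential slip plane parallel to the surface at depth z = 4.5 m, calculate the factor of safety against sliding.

For an infinite slope with a slip plane parallel to the surface (no pore pressure): FS = [c' + γz cos²β tanφ'] / [γz sinβ cosβ].
γz = 20.9·4.5 = 94.05 kN/m²
Numerator = 20.0 + 94.05·cos²28.9°·tan18.4° = 20.0 + 94.05·0.7664·0.3327 = 43.979 kPa
Denominator = 94.05·sin28.9°·cos28.9° = 94.05·0.4833·0.8755 = 39.792 kPa
FS = 43.979 / 39.792 = 1.105

FS = 1.11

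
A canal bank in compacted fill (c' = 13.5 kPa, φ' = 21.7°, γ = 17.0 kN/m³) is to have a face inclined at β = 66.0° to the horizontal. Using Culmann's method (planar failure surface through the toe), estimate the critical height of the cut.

H_c = 9.48 m

Culmann's analysis gives the critical failure plane at α_cr = (β + φ')/2 = (66.0 + 21.7)/2 = 43.9°, and the critical height
H_c = (4c'/γ) · sinβ cosφ' / [1 − cos(β − φ')]
    = (4·13.5/17.0) · sin66.0°·cos21.7° / [1 − cos(44.3°)]
    = 3.176 · 0.9135·0.9291 / [1 − 0.7157]
    = 3.176 · 0.8488 / 0.2843
    = 9.48 m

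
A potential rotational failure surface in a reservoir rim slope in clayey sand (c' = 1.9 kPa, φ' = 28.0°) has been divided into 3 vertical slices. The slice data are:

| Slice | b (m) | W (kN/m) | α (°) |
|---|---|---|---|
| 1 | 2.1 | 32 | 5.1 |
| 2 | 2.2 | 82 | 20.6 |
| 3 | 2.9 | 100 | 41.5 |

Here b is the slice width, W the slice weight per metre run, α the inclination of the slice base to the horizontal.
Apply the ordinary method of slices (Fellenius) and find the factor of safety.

Ordinary method of slices: FS = Σ[c'·Δl_i + (W_i cosα_i)·tanφ'] / Σ W_i sinα_i, with Δl_i = b_i / cosα_i.
Slice 1: Δl = 2.1/cos5.1° = 2.108 m; N'_1 = 32·cos5.1° = 31.9; c'Δl = 4.01; W sinα = 2.8
Slice 2: Δl = 2.2/cos20.6° = 2.350 m; N'_2 = 82·cos20.6° = 76.8; c'Δl = 4.47; W sinα = 28.9
Slice 3: Δl = 2.9/cos41.5° = 3.872 m; N'_3 = 100·cos41.5° = 74.9; c'Δl = 7.36; W sinα = 66.3
Σc'Δl = 15.8 kN/m; ΣN' = 183.5 kN/m; ΣW sinα = 98.0 kN/m
Resisting = 15.8 + 183.5·tan28.0° = 15.8 + 97.6 = 113.4 kN/m
FS = 113.4 / 98.0 = 1.158

FS = 1.16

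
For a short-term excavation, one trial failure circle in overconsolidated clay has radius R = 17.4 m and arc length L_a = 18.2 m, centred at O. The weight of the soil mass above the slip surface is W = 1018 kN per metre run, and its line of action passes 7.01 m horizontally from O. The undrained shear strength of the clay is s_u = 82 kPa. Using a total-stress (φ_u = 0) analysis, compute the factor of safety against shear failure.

Taking moments about the centre O, the resisting moment is provided by the undrained shear strength acting along the arc:
M_R = s_u·L_a·R = 82·18.20·17.4 = 25967.8 kN·m/m
M_D = W·d = 1018·7.01 = 7136.2 kN·m/m
FS = M_R / M_D = 25967.8 / 7136.2 = 3.639

FS = 3.64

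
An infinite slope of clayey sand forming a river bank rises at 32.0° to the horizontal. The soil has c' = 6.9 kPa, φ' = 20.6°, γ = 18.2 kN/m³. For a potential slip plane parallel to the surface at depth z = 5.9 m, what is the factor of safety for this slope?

FS = 0.74

For an infinite slope with a slip plane parallel to the surface (no pore pressure): FS = [c' + γz cos²β tanφ'] / [γz sinβ cosβ].
γz = 18.2·5.9 = 107.38 kN/m²
Numerator = 6.9 + 107.38·cos²32.0°·tan20.6° = 6.9 + 107.38·0.7192·0.3759 = 35.927 kPa
Denominator = 107.38·sin32.0°·cos32.0° = 107.38·0.5299·0.8480 = 48.256 kPa
FS = 35.927 / 48.256 = 0.745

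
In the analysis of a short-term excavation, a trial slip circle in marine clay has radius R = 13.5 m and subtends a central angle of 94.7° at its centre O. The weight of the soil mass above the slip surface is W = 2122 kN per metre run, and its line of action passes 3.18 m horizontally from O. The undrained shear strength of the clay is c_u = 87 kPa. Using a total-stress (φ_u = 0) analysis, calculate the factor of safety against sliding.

FS = 3.88

Taking moments about the centre O, the resisting moment is provided by the undrained shear strength acting along the arc:
Arc length L_a = R·θ = 13.5·(94.7°·π/180) = 13.5·1.6528 = 22.31 m
M_R = c_u·L_a·R = 87·22.31·13.5 = 26206.8 kN·m/m
M_D = W·d = 2122·3.18 = 6748.0 kN·m/m
FS = M_R / M_D = 26206.8 / 6748.0 = 3.884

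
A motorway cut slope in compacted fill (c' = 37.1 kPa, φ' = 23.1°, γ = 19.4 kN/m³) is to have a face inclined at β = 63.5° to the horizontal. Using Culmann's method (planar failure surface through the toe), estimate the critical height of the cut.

H_c = 26.41 m

Culmann's analysis gives the critical failure plane at α_cr = (β + φ')/2 = (63.5 + 23.1)/2 = 43.3°, and the critical height
H_c = (4c'/γ) · sinβ cosφ' / [1 − cos(β − φ')]
    = (4·37.1/19.4) · sin63.5°·cos23.1° / [1 − cos(40.4°)]
    = 7.649 · 0.8949·0.9198 / [1 − 0.7615]
    = 7.649 · 0.8232 / 0.2385
    = 26.41 m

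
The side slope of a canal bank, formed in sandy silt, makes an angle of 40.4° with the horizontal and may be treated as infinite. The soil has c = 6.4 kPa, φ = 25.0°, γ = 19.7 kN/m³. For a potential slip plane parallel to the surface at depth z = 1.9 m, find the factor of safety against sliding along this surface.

For an infinite slope with a slip plane parallel to the surface (no pore pressure): FS = [c + γz cos²β tanφ] / [γz sinβ cosβ].
γz = 19.7·1.9 = 37.43 kN/m²
Numerator = 6.4 + 37.43·cos²40.4°·tan25.0° = 6.4 + 37.43·0.5799·0.4663 = 16.522 kPa
Denominator = 37.43·sin40.4°·cos40.4° = 37.43·0.6481·0.7615 = 18.474 kPa
FS = 16.522 / 18.474 = 0.894

FS = 0.89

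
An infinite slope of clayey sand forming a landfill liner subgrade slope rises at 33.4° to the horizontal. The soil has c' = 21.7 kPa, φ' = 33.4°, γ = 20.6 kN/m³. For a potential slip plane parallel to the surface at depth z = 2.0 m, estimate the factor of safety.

FS = 2.15

For an infinite slope with a slip plane parallel to the surface (no pore pressure): FS = [c' + γz cos²β tanφ'] / [γz sinβ cosβ].
γz = 20.6·2.0 = 41.20 kN/m²
Numerator = 21.7 + 41.20·cos²33.4°·tan33.4° = 21.7 + 41.20·0.6970·0.6594 = 40.634 kPa
Denominator = 41.20·sin33.4°·cos33.4° = 41.20·0.5505·0.8348 = 18.934 kPa
FS = 40.634 / 18.934 = 2.146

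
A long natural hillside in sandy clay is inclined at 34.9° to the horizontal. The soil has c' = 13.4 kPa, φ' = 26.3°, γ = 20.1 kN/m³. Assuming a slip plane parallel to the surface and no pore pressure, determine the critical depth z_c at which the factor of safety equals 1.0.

z_c = 4.87 m

Setting FS = 1.00 in FS = [c' + γz cos²β tanφ'] / [γz sinβ cosβ] and solving for z:
z = c' / [γ cosβ (FS·sinβ − cosβ·tanφ')]
  = 13.4 / [20.1·cos34.9°·(1.00·sin34.9° − cos34.9°·tan26.3°)]
  = 13.4 / [20.1·0.8202·(1.00·0.5721 − 0.8202·0.4942)]
  = 13.4 / 2.7497 = 4.873 m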